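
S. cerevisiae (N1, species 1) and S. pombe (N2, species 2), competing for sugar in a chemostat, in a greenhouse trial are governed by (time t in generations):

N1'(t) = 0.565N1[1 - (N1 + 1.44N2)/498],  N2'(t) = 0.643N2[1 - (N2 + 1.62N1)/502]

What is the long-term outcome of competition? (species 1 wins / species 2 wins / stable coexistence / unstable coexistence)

Compare the nullcline intercepts: K1/α12 = 498/1.44 = 346 < K2 = 502; K2/α21 = 502/1.62 = 310 < K1 = 498.
Since both are reversed, neither can invade when rare; the interior point is a saddle.

unstable coexistence (outcome depends on initial conditions)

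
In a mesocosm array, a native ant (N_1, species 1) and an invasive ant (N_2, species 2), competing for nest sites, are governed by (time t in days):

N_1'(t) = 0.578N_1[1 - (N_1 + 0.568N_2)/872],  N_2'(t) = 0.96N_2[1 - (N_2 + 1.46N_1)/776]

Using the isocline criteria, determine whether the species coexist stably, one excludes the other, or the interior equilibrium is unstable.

Compare the nullcline intercepts: K1/α12 = 872/0.568 = 1540 > K2 = 776; K2/α21 = 776/1.46 = 532 < K1 = 872.
Since the inequalities point opposite ways, species 1 can invade but species 2 cannot.

species 1 excludes species 2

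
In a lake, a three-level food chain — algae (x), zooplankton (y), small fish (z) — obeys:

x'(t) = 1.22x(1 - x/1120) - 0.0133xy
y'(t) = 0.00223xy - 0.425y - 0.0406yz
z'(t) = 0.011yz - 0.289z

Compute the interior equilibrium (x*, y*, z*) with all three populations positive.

x* ≈ 799, y* ≈ 26.3, z* ≈ 33.4

From dz/dt = 0: 0.011y* = 0.289, so y* = 26.3.
From dx/dt = 0: 1.22(1 - x*/1120) = 0.0133·26.3, giving x* = 1120·(1 - 0.286) = 799.
From dy/dt = 0: 0.00223·799 - 0.425 = 0.0406z*, so z* = 1.36/0.0406 = 33.4.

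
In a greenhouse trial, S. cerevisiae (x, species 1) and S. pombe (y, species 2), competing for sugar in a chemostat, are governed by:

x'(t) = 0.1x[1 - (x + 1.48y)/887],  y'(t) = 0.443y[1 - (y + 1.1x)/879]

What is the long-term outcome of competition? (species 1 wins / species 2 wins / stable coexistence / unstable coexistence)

Compare the nullcline intercepts: K1/α12 = 887/1.48 = 599 < K2 = 879; K2/α21 = 879/1.1 = 799 < K1 = 887.
Since both are reversed, neither can invade when rare; the interior point is a saddle.

unstable coexistence (outcome depends on initial conditions)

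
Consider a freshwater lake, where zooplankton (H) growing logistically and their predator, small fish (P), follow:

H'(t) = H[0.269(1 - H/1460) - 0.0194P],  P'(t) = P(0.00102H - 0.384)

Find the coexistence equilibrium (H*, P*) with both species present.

H* ≈ 376, P* ≈ 10.3

From dP/dt = 0 with P > 0: 0.00102H* = 0.384, so H* = 376.
Substitute into dH/dt = 0: 0.269(1 - 376/1460) = 0.0194P*.
The bracket is 0.742, giving P* = 0.2/0.0194 = 10.3.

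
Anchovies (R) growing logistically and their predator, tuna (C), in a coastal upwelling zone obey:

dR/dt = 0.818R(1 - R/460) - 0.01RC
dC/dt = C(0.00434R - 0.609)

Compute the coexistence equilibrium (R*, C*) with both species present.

From dC/dt = 0 with C > 0: 0.00434R* = 0.609, so R* = 140.
Substitute into dR/dt = 0: 0.818(1 - 140/460) = 0.01C*.
The bracket is 0.695, giving C* = 0.568/0.01 = 56.8.

R* ≈ 140, C* ≈ 56.8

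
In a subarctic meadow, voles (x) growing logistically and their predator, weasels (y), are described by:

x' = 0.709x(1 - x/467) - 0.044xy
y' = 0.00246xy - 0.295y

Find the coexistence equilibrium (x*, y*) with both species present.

x* ≈ 120, y* ≈ 12

From dy/dt = 0 with y > 0: 0.00246x* = 0.295, so x* = 120.
Substitute into dx/dt = 0: 0.709(1 - 120/467) = 0.044y*.
The bracket is 0.743, giving y* = 0.527/0.044 = 12.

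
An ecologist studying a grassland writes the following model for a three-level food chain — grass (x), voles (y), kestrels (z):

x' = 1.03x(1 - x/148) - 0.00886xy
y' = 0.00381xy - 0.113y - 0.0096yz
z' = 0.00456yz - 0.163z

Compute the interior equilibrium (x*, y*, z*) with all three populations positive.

From dz/dt = 0: 0.00456y* = 0.163, so y* = 35.7.
From dx/dt = 0: 1.03(1 - x*/148) = 0.00886·35.7, giving x* = 148·(1 - 0.307) = 102.
From dy/dt = 0: 0.00381·102 - 0.113 = 0.0096z*, so z* = 0.277/0.0096 = 28.9.

x* ≈ 102, y* ≈ 35.7, z* ≈ 28.9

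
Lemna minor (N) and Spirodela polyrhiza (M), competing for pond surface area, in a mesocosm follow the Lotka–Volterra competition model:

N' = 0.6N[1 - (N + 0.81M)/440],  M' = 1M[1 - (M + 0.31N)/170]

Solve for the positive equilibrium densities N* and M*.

N* ≈ 404, M* ≈ 44.9

Setting both brackets to zero gives the nullclines N + 0.81M = 440 and 0.31N + M = 170.
Substituting M = 170 - 0.31N into the first: N(1 - 0.81·0.31) = 440 - 0.81·170.
So N* = 302/0.749 = 404, and then M* = 170 - 0.31·404 = 44.9.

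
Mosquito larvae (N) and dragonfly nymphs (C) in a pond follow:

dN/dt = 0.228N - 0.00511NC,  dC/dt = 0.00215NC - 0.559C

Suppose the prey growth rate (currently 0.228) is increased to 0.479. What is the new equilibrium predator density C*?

C* ≈ 93.7

At the interior fixed point, setting dN/dt = 0 with N > 0 fixes C* = (prey growth rate)/(NC coefficient) — independent of the other coefficients.
With the change, C* = 0.479/0.00511 = 93.7; it rises from 44.6.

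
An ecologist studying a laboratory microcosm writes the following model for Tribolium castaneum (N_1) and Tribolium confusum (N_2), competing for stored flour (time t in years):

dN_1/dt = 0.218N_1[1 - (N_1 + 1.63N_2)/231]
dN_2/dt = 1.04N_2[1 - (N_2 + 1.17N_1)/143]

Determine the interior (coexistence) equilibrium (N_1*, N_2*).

N_1* ≈ 2.3, N_2* ≈ 140

Setting both brackets to zero gives the nullclines N_1 + 1.63N_2 = 231 and 1.17N_1 + N_2 = 143.
Substituting N_2 = 143 - 1.17N_1 into the first: N_1(1 - 1.63·1.17) = 231 - 1.63·143.
So N_1* = -2.09/-0.907 = 2.3, and then N_2* = 143 - 1.17·2.3 = 140.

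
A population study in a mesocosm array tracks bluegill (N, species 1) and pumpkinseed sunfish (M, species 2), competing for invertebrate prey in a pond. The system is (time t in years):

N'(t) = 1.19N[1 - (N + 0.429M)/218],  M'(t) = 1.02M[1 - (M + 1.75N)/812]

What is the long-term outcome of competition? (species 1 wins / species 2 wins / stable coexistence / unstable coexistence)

Compare the nullcline intercepts: K1/α12 = 218/0.429 = 508 < K2 = 812; K2/α21 = 812/1.75 = 464 > K1 = 218.
Since the inequalities point opposite ways, species 2 can invade but species 1 cannot.

species 2 excludes species 1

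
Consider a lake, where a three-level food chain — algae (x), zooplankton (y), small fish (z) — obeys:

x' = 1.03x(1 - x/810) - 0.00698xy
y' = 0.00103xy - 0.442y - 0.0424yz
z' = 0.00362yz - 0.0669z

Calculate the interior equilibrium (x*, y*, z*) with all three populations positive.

x* ≈ 709, y* ≈ 18.5, z* ≈ 6.79

From dz/dt = 0: 0.00362y* = 0.0669, so y* = 18.5.
From dx/dt = 0: 1.03(1 - x*/810) = 0.00698·18.5, giving x* = 810·(1 - 0.125) = 709.
From dy/dt = 0: 0.00103·709 - 0.442 = 0.0424z*, so z* = 0.288/0.0424 = 6.79.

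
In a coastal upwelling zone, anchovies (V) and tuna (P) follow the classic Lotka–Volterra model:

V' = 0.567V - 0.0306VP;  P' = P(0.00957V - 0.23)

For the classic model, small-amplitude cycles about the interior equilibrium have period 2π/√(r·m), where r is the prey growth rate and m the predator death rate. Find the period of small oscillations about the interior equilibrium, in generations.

T ≈ 17.4 generations

Here r = 0.567 and m = 0.23, so r·m = 0.13.
ω = √0.13 = 0.361 per generation, hence T = 2π/ω ≈ 17.4 generations.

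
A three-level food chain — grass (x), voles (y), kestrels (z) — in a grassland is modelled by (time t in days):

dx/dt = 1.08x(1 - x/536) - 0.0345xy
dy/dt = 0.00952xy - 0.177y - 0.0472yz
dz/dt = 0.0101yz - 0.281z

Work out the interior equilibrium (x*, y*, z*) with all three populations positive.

x* ≈ 59.6, y* ≈ 27.8, z* ≈ 8.28

From dz/dt = 0: 0.0101y* = 0.281, so y* = 27.8.
From dx/dt = 0: 1.08(1 - x*/536) = 0.0345·27.8, giving x* = 536·(1 - 0.889) = 59.6.
From dy/dt = 0: 0.00952·59.6 - 0.177 = 0.0472z*, so z* = 0.391/0.0472 = 8.28.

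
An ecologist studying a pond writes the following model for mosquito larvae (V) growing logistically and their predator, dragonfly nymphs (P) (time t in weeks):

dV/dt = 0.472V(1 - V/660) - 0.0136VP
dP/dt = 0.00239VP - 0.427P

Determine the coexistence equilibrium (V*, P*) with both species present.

From dP/dt = 0 with P > 0: 0.00239V* = 0.427, so V* = 179.
Substitute into dV/dt = 0: 0.472(1 - 179/660) = 0.0136P*.
The bracket is 0.729, giving P* = 0.344/0.0136 = 25.3.

V* ≈ 179, P* ≈ 25.3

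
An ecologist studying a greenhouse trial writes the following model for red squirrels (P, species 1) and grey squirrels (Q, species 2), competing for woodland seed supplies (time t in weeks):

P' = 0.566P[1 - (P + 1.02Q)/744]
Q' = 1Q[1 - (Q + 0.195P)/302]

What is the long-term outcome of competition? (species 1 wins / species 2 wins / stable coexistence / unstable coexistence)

Compare the nullcline intercepts: K1/α12 = 744/1.02 = 729 > K2 = 302; K2/α21 = 302/0.195 = 1550 > K1 = 744.
Since both inequalities hold, each species can invade when rare, so the interior equilibrium is stable.

stable coexistence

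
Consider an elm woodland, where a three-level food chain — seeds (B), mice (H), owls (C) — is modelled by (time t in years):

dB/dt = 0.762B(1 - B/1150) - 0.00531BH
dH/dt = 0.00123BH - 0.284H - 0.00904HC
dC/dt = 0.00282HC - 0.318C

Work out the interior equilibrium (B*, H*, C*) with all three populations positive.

From dC/dt = 0: 0.00282H* = 0.318, so H* = 113.
From dB/dt = 0: 0.762(1 - B*/1150) = 0.00531·113, giving B* = 1150·(1 - 0.786) = 246.
From dH/dt = 0: 0.00123·246 - 0.284 = 0.00904C*, so C* = 0.019/0.00904 = 2.1.

B* ≈ 246, H* ≈ 113, C* ≈ 2.1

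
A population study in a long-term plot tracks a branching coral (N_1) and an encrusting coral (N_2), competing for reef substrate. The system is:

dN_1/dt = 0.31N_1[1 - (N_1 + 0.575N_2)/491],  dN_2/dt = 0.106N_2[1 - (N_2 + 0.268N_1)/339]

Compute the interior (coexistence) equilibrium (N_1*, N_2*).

N_1* ≈ 350, N_2* ≈ 245

Setting both brackets to zero gives the nullclines N_1 + 0.575N_2 = 491 and 0.268N_1 + N_2 = 339.
Substituting N_2 = 339 - 0.268N_1 into the first: N_1(1 - 0.575·0.268) = 491 - 0.575·339.
So N_1* = 296/0.846 = 350, and then N_2* = 339 - 0.268·350 = 245.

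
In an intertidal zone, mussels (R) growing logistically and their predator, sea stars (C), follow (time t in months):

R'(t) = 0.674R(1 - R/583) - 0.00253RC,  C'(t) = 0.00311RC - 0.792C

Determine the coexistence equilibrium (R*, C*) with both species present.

From dC/dt = 0 with C > 0: 0.00311R* = 0.792, so R* = 255.
Substitute into dR/dt = 0: 0.674(1 - 255/583) = 0.00253C*.
The bracket is 0.563, giving C* = 0.38/0.00253 = 150.

R* ≈ 255, C* ≈ 150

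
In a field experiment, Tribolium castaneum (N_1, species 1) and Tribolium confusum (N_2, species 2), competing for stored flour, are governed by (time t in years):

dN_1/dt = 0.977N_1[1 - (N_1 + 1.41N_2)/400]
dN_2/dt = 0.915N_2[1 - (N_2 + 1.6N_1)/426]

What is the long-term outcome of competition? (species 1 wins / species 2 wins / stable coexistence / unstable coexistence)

unstable coexistence (outcome depends on initial conditions)

Compare the nullcline intercepts: K1/α12 = 400/1.41 = 284 < K2 = 426; K2/α21 = 426/1.6 = 266 < K1 = 400.
Since both are reversed, neither can invade when rare; the interior point is a saddle.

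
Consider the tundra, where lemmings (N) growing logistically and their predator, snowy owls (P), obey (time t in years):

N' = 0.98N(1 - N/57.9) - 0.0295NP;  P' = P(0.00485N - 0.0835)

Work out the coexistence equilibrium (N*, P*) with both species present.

From dP/dt = 0 with P > 0: 0.00485N* = 0.0835, so N* = 17.2.
Substitute into dN/dt = 0: 0.98(1 - 17.2/57.9) = 0.0295P*.
The bracket is 0.703, giving P* = 0.689/0.0295 = 23.3.

N* ≈ 17.2, P* ≈ 23.3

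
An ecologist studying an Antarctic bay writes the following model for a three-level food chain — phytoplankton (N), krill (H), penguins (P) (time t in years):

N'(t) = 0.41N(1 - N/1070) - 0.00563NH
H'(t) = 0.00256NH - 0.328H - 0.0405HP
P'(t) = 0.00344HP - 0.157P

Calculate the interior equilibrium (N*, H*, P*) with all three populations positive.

N* ≈ 399, H* ≈ 45.6, P* ≈ 17.1

From dP/dt = 0: 0.00344H* = 0.157, so H* = 45.6.
From dN/dt = 0: 0.41(1 - N*/1070) = 0.00563·45.6, giving N* = 1070·(1 - 0.627) = 399.
From dH/dt = 0: 0.00256·399 - 0.328 = 0.0405P*, so P* = 0.695/0.0405 = 17.1.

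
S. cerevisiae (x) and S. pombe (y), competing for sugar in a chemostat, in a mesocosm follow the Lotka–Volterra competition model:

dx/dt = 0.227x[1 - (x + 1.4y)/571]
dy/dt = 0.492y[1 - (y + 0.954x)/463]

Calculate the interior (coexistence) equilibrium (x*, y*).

x* ≈ 230, y* ≈ 244

Setting both brackets to zero gives the nullclines x + 1.4y = 571 and 0.954x + y = 463.
Substituting y = 463 - 0.954x into the first: x(1 - 1.4·0.954) = 571 - 1.4·463.
So x* = -77.2/-0.336 = 230, and then y* = 463 - 0.954·230 = 244.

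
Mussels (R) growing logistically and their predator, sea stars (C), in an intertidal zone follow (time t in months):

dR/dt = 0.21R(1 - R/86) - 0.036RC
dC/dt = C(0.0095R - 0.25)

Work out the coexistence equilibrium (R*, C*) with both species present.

R* ≈ 26.3, C* ≈ 4.05

From dC/dt = 0 with C > 0: 0.0095R* = 0.25, so R* = 26.3.
Substitute into dR/dt = 0: 0.21(1 - 26.3/86) = 0.036C*.
The bracket is 0.694, giving C* = 0.146/0.036 = 4.05.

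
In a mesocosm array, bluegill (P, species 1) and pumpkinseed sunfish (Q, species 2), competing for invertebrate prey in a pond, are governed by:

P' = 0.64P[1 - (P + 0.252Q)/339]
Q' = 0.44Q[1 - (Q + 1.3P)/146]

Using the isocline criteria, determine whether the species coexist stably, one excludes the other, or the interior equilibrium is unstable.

Compare the nullcline intercepts: K1/α12 = 339/0.252 = 1350 > K2 = 146; K2/α21 = 146/1.3 = 112 < K1 = 339.
Since the inequalities point opposite ways, species 1 can invade but species 2 cannot.

species 1 excludes species 2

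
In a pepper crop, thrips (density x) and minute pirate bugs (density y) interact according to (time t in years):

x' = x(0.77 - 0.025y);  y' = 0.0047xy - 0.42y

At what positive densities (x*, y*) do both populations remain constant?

Set dy/dt = 0 with y > 0: 0.0047x - 0.42 = 0, so x* = 0.42/0.0047 = 89.4.
Set dx/dt = 0 with x > 0: 0.77 - 0.025y = 0, so y* = 0.77/0.025 = 30.8.

x* ≈ 89.4, y* ≈ 30.8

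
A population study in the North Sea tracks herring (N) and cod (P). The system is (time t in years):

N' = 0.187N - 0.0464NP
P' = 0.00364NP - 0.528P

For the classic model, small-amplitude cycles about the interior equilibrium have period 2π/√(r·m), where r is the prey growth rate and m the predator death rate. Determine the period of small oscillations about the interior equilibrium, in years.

T ≈ 20 years

Here r = 0.187 and m = 0.528, so r·m = 0.0987.
ω = √0.0987 = 0.314 per year, hence T = 2π/ω ≈ 20 years.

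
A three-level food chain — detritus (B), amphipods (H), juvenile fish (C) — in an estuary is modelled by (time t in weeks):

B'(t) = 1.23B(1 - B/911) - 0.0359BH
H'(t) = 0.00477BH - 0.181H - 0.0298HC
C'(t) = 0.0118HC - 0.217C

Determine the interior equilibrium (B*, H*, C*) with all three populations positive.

From dC/dt = 0: 0.0118H* = 0.217, so H* = 18.4.
From dB/dt = 0: 1.23(1 - B*/911) = 0.0359·18.4, giving B* = 911·(1 - 0.537) = 422.
From dH/dt = 0: 0.00477·422 - 0.181 = 0.0298C*, so C* = 1.83/0.0298 = 61.5.

B* ≈ 422, H* ≈ 18.4, C* ≈ 61.5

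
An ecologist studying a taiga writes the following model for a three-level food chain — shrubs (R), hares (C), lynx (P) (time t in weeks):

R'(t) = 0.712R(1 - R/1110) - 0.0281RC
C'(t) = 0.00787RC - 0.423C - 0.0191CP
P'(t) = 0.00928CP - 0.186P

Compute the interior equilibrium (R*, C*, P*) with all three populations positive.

R* ≈ 232, C* ≈ 20, P* ≈ 73.4

From dP/dt = 0: 0.00928C* = 0.186, so C* = 20.
From dR/dt = 0: 0.712(1 - R*/1110) = 0.0281·20, giving R* = 1110·(1 - 0.791) = 232.
From dC/dt = 0: 0.00787·232 - 0.423 = 0.0191P*, so P* = 1.4/0.0191 = 73.4.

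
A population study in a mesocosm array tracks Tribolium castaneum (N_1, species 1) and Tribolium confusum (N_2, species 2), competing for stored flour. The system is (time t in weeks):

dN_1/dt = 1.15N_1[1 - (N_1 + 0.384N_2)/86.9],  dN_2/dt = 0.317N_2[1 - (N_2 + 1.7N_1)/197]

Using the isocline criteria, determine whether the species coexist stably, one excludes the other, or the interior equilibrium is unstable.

Compare the nullcline intercepts: K1/α12 = 86.9/0.384 = 226 > K2 = 197; K2/α21 = 197/1.7 = 116 > K1 = 86.9.
Since both inequalities hold, each species can invade when rare, so the interior equilibrium is stable.

stable coexistence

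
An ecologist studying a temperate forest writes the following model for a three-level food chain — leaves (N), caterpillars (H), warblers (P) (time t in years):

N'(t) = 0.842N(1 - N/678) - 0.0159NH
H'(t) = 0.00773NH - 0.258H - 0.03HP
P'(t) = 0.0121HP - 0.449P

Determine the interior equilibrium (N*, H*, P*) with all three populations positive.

N* ≈ 203, H* ≈ 37.1, P* ≈ 43.7

From dP/dt = 0: 0.0121H* = 0.449, so H* = 37.1.
From dN/dt = 0: 0.842(1 - N*/678) = 0.0159·37.1, giving N* = 678·(1 - 0.701) = 203.
From dH/dt = 0: 0.00773·203 - 0.258 = 0.03P*, so P* = 1.31/0.03 = 43.7.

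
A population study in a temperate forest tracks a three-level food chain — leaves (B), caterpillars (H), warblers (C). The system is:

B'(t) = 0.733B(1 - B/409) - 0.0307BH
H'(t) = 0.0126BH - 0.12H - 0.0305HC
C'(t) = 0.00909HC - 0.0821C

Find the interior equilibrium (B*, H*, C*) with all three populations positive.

B* ≈ 254, H* ≈ 9.03, C* ≈ 101

From dC/dt = 0: 0.00909H* = 0.0821, so H* = 9.03.
From dB/dt = 0: 0.733(1 - B*/409) = 0.0307·9.03, giving B* = 409·(1 - 0.378) = 254.
From dH/dt = 0: 0.0126·254 - 0.12 = 0.0305C*, so C* = 3.08/0.0305 = 101.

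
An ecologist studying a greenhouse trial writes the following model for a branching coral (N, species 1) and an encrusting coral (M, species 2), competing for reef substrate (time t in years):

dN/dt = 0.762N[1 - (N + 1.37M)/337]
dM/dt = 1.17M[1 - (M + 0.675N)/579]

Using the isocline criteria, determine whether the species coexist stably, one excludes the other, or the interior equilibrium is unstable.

species 2 excludes species 1

Compare the nullcline intercepts: K1/α12 = 337/1.37 = 246 < K2 = 579; K2/α21 = 579/0.675 = 858 > K1 = 337.
Since the inequalities point opposite ways, species 2 can invade but species 1 cannot.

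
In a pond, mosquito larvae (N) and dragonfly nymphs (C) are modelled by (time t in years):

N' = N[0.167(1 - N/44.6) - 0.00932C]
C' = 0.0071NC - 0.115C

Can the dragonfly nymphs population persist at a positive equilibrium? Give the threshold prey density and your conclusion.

Threshold N = 16.2; K > 16.2, so yes, the predator persists.

The predator equation gives dC/dt > 0 only when N > 0.115/0.0071 = 16.2.
Without the predator, N → K = 44.6. Since 44.6 > 16.2, the predator can invade and persist.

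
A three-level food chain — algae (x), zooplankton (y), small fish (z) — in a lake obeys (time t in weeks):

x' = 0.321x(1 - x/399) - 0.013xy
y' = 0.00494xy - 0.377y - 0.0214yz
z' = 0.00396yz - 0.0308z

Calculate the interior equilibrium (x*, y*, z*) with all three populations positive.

From dz/dt = 0: 0.00396y* = 0.0308, so y* = 7.78.
From dx/dt = 0: 0.321(1 - x*/399) = 0.013·7.78, giving x* = 399·(1 - 0.315) = 273.
From dy/dt = 0: 0.00494·273 - 0.377 = 0.0214z*, so z* = 0.973/0.0214 = 45.5.

x* ≈ 273, y* ≈ 7.78, z* ≈ 45.5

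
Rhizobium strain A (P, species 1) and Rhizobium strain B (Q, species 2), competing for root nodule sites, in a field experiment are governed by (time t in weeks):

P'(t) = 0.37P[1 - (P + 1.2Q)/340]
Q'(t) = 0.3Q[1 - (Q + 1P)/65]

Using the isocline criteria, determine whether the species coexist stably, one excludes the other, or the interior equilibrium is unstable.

species 1 excludes species 2

Compare the nullcline intercepts: K1/α12 = 340/1.2 = 283 > K2 = 65; K2/α21 = 65/1 = 65 < K1 = 340.
Since the inequalities point opposite ways, species 1 can invade but species 2 cannot.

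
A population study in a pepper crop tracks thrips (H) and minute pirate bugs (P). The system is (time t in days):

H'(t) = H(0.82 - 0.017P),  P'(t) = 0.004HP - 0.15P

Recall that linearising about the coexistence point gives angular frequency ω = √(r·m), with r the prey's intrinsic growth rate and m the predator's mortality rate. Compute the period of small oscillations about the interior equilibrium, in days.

T ≈ 17.9 days

Here r = 0.82 and m = 0.15, so r·m = 0.123.
ω = √0.123 = 0.351 per day, hence T = 2π/ω ≈ 17.9 days.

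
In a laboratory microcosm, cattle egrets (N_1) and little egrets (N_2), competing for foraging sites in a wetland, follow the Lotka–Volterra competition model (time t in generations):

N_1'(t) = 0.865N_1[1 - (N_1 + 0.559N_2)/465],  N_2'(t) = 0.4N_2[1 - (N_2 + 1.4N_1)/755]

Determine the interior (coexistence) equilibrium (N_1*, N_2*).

Setting both brackets to zero gives the nullclines N_1 + 0.559N_2 = 465 and 1.4N_1 + N_2 = 755.
Substituting N_2 = 755 - 1.4N_1 into the first: N_1(1 - 0.559·1.4) = 465 - 0.559·755.
So N_1* = 43/0.217 = 198, and then N_2* = 755 - 1.4·198 = 478.

N_1* ≈ 198, N_2* ≈ 478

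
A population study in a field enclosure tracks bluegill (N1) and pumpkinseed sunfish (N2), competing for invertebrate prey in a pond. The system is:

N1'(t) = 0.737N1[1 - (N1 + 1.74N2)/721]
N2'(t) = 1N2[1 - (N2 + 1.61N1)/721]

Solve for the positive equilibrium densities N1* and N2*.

N1* ≈ 296, N2* ≈ 244

Setting both brackets to zero gives the nullclines N1 + 1.74N2 = 721 and 1.61N1 + N2 = 721.
Substituting N2 = 721 - 1.61N1 into the first: N1(1 - 1.74·1.61) = 721 - 1.74·721.
So N1* = -534/-1.8 = 296, and then N2* = 721 - 1.61·296 = 244.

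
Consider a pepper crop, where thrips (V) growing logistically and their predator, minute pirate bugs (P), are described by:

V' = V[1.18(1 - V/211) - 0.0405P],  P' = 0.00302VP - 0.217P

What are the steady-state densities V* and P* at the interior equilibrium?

V* ≈ 71.9, P* ≈ 19.2

From dP/dt = 0 with P > 0: 0.00302V* = 0.217, so V* = 71.9.
Substitute into dV/dt = 0: 1.18(1 - 71.9/211) = 0.0405P*.
The bracket is 0.659, giving P* = 0.778/0.0405 = 19.2.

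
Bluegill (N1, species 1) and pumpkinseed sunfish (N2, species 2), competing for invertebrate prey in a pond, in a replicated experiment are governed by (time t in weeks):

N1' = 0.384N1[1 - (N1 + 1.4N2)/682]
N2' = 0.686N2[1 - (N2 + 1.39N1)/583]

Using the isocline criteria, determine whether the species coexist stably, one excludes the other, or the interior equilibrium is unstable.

unstable coexistence (outcome depends on initial conditions)

Compare the nullcline intercepts: K1/α12 = 682/1.4 = 487 < K2 = 583; K2/α21 = 583/1.39 = 419 < K1 = 682.
Since both are reversed, neither can invade when rare; the interior point is a saddle.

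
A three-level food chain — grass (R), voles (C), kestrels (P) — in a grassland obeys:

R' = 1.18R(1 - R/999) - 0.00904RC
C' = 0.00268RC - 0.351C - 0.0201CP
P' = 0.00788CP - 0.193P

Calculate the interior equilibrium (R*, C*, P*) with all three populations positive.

From dP/dt = 0: 0.00788C* = 0.193, so C* = 24.5.
From dR/dt = 0: 1.18(1 - R*/999) = 0.00904·24.5, giving R* = 999·(1 - 0.188) = 812.
From dC/dt = 0: 0.00268·812 - 0.351 = 0.0201P*, so P* = 1.82/0.0201 = 90.7.

R* ≈ 812, C* ≈ 24.5, P* ≈ 90.7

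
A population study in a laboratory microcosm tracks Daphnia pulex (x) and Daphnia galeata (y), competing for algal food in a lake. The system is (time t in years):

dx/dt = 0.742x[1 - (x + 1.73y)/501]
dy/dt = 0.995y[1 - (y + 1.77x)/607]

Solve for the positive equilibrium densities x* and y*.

Setting both brackets to zero gives the nullclines x + 1.73y = 501 and 1.77x + y = 607.
Substituting y = 607 - 1.77x into the first: x(1 - 1.73·1.77) = 501 - 1.73·607.
So x* = -549/-2.06 = 266, and then y* = 607 - 1.77·266 = 136.

x* ≈ 266, y* ≈ 136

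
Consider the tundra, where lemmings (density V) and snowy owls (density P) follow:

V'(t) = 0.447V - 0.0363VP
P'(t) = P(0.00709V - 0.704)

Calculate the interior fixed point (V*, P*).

V* ≈ 99.3, P* ≈ 12.3

Set dP/dt = 0 with P > 0: 0.00709V - 0.704 = 0, so V* = 0.704/0.00709 = 99.3.
Set dV/dt = 0 with V > 0: 0.447 - 0.0363P = 0, so P* = 0.447/0.0363 = 12.3.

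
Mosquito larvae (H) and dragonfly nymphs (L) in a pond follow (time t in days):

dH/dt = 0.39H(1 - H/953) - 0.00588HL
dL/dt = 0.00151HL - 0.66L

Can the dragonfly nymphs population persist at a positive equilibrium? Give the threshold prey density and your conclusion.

The predator equation gives dL/dt > 0 only when H > 0.66/0.00151 = 437.
Without the predator, H → K = 953. Since 953 > 437, the predator can invade and persist.

Threshold H = 437; K > 437, so yes, the predator persists.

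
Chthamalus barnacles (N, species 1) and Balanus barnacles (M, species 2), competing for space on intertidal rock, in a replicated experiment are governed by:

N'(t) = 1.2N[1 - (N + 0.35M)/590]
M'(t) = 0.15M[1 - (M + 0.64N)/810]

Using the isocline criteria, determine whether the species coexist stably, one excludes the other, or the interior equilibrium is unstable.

Compare the nullcline intercepts: K1/α12 = 590/0.35 = 1690 > K2 = 810; K2/α21 = 810/0.64 = 1270 > K1 = 590.
Since both inequalities hold, each species can invade when rare, so the interior equilibrium is stable.

stable coexistence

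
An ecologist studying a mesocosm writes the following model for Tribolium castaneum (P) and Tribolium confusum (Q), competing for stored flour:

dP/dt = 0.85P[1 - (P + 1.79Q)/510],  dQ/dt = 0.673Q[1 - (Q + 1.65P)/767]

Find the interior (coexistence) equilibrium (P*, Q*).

Setting both brackets to zero gives the nullclines P + 1.79Q = 510 and 1.65P + Q = 767.
Substituting Q = 767 - 1.65P into the first: P(1 - 1.79·1.65) = 510 - 1.79·767.
So P* = -863/-1.95 = 442, and then Q* = 767 - 1.65·442 = 38.1.

P* ≈ 442, Q* ≈ 38.1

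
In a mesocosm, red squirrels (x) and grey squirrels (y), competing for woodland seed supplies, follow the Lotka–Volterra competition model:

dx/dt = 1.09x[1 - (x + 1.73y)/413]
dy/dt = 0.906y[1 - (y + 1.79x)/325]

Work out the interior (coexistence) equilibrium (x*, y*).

x* ≈ 71.2, y* ≈ 198

Setting both brackets to zero gives the nullclines x + 1.73y = 413 and 1.79x + y = 325.
Substituting y = 325 - 1.79x into the first: x(1 - 1.73·1.79) = 413 - 1.73·325.
So x* = -149/-2.1 = 71.2, and then y* = 325 - 1.79·71.2 = 198.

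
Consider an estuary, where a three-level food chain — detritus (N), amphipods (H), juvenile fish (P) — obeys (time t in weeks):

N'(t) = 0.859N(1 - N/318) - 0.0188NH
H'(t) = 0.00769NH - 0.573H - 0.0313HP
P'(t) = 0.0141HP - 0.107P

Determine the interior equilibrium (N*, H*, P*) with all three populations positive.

From dP/dt = 0: 0.0141H* = 0.107, so H* = 7.59.
From dN/dt = 0: 0.859(1 - N*/318) = 0.0188·7.59, giving N* = 318·(1 - 0.166) = 265.
From dH/dt = 0: 0.00769·265 - 0.573 = 0.0313P*, so P* = 1.47/0.0313 = 46.8.

N* ≈ 265, H* ≈ 7.59, P* ≈ 46.8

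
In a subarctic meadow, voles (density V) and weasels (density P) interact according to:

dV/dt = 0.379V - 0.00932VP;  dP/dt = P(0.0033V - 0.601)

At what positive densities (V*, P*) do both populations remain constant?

Set dP/dt = 0 with P > 0: 0.0033V - 0.601 = 0, so V* = 0.601/0.0033 = 182.
Set dV/dt = 0 with V > 0: 0.379 - 0.00932P = 0, so P* = 0.379/0.00932 = 40.7.

V* ≈ 182, P* ≈ 40.7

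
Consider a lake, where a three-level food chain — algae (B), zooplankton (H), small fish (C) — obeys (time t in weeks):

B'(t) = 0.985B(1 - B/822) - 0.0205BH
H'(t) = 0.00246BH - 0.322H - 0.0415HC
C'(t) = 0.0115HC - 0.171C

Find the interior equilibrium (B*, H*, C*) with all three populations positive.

From dC/dt = 0: 0.0115H* = 0.171, so H* = 14.9.
From dB/dt = 0: 0.985(1 - B*/822) = 0.0205·14.9, giving B* = 822·(1 - 0.309) = 568.
From dH/dt = 0: 0.00246·568 - 0.322 = 0.0415C*, so C* = 1.07/0.0415 = 25.9.

B* ≈ 568, H* ≈ 14.9, C* ≈ 25.9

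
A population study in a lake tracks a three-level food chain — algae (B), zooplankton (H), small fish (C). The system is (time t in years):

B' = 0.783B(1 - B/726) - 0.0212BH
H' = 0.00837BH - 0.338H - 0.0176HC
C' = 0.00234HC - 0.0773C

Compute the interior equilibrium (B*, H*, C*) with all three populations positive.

B* ≈ 76.7, H* ≈ 33, C* ≈ 17.3

From dC/dt = 0: 0.00234H* = 0.0773, so H* = 33.
From dB/dt = 0: 0.783(1 - B*/726) = 0.0212·33, giving B* = 726·(1 - 0.894) = 76.7.
From dH/dt = 0: 0.00837·76.7 - 0.338 = 0.0176C*, so C* = 0.304/0.0176 = 17.3.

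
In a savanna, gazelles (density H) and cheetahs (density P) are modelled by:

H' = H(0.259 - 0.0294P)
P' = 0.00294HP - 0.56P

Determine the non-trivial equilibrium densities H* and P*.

H* ≈ 190, P* ≈ 8.81

Set dP/dt = 0 with P > 0: 0.00294H - 0.56 = 0, so H* = 0.56/0.00294 = 190.
Set dH/dt = 0 with H > 0: 0.259 - 0.0294P = 0, so P* = 0.259/0.0294 = 8.81.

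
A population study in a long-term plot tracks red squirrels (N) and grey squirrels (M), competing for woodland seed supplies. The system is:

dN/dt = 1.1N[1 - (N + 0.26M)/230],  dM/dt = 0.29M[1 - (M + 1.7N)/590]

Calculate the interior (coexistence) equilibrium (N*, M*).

N* ≈ 137, M* ≈ 357

Setting both brackets to zero gives the nullclines N + 0.26M = 230 and 1.7N + M = 590.
Substituting M = 590 - 1.7N into the first: N(1 - 0.26·1.7) = 230 - 0.26·590.
So N* = 76.6/0.558 = 137, and then M* = 590 - 1.7·137 = 357.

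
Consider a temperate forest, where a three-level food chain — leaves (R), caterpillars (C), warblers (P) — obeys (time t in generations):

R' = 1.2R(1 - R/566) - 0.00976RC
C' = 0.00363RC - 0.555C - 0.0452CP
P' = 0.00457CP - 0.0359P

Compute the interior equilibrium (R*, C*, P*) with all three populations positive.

R* ≈ 530, C* ≈ 7.86, P* ≈ 30.3

From dP/dt = 0: 0.00457C* = 0.0359, so C* = 7.86.
From dR/dt = 0: 1.2(1 - R*/566) = 0.00976·7.86, giving R* = 566·(1 - 0.0639) = 530.
From dC/dt = 0: 0.00363·530 - 0.555 = 0.0452P*, so P* = 1.37/0.0452 = 30.3.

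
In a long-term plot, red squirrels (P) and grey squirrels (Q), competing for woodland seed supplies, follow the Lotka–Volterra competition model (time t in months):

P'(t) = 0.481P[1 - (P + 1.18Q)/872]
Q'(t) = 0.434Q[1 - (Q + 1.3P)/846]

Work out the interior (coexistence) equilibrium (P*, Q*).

Setting both brackets to zero gives the nullclines P + 1.18Q = 872 and 1.3P + Q = 846.
Substituting Q = 846 - 1.3P into the first: P(1 - 1.18·1.3) = 872 - 1.18·846.
So P* = -126/-0.534 = 236, and then Q* = 846 - 1.3·236 = 539.

P* ≈ 236, Q* ≈ 539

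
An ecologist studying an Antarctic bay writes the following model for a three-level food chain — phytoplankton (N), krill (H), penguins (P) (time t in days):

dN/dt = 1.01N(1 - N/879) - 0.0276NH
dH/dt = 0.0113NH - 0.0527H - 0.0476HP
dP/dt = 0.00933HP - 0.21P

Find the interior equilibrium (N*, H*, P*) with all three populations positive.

N* ≈ 338, H* ≈ 22.5, P* ≈ 79.2

From dP/dt = 0: 0.00933H* = 0.21, so H* = 22.5.
From dN/dt = 0: 1.01(1 - N*/879) = 0.0276·22.5, giving N* = 879·(1 - 0.615) = 338.
From dH/dt = 0: 0.0113·338 - 0.0527 = 0.0476P*, so P* = 3.77/0.0476 = 79.2.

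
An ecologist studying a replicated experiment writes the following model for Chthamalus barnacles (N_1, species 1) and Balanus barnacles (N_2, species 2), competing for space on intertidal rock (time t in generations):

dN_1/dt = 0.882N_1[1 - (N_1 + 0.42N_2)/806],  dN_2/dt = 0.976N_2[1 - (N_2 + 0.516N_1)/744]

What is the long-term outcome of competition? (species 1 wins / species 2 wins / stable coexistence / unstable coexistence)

Compare the nullcline intercepts: K1/α12 = 806/0.42 = 1920 > K2 = 744; K2/α21 = 744/0.516 = 1440 > K1 = 806.
Since both inequalities hold, each species can invade when rare, so the interior equilibrium is stable.

stable coexistence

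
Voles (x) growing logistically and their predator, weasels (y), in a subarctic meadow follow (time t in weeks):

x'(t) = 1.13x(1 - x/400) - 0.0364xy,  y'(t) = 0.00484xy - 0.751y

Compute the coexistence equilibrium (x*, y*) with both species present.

x* ≈ 155, y* ≈ 19

From dy/dt = 0 with y > 0: 0.00484x* = 0.751, so x* = 155.
Substitute into dx/dt = 0: 1.13(1 - 155/400) = 0.0364y*.
The bracket is 0.612, giving y* = 0.692/0.0364 = 19.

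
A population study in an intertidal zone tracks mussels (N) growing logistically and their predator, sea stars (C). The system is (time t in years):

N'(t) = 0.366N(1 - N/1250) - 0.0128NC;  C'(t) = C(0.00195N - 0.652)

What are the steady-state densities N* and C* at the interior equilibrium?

N* ≈ 334, C* ≈ 20.9

From dC/dt = 0 with C > 0: 0.00195N* = 0.652, so N* = 334.
Substitute into dN/dt = 0: 0.366(1 - 334/1250) = 0.0128C*.
The bracket is 0.733, giving C* = 0.268/0.0128 = 20.9.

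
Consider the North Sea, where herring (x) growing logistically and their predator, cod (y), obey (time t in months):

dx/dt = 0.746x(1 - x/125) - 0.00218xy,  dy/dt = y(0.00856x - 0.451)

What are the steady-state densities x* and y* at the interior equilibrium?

From dy/dt = 0 with y > 0: 0.00856x* = 0.451, so x* = 52.7.
Substitute into dx/dt = 0: 0.746(1 - 52.7/125) = 0.00218y*.
The bracket is 0.579, giving y* = 0.432/0.00218 = 198.

x* ≈ 52.7, y* ≈ 198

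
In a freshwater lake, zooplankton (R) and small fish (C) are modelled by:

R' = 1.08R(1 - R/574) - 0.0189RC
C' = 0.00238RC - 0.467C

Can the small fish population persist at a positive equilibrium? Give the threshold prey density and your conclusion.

Threshold R = 196; K > 196, so yes, the predator persists.

The predator equation gives dC/dt > 0 only when R > 0.467/0.00238 = 196.
Without the predator, R → K = 574. Since 574 > 196, the predator can invade and persist.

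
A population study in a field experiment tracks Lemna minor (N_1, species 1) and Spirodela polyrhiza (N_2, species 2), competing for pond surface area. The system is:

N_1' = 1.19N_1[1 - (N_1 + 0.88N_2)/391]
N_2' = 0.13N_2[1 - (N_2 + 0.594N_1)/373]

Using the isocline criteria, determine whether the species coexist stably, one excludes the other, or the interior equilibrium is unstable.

stable coexistence

Compare the nullcline intercepts: K1/α12 = 391/0.88 = 444 > K2 = 373; K2/α21 = 373/0.594 = 628 > K1 = 391.
Since both inequalities hold, each species can invade when rare, so the interior equilibrium is stable.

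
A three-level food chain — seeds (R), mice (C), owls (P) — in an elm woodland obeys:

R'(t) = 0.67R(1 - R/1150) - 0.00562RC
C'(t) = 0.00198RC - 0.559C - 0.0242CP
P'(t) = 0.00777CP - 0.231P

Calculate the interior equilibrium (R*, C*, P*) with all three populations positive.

R* ≈ 863, C* ≈ 29.7, P* ≈ 47.5

From dP/dt = 0: 0.00777C* = 0.231, so C* = 29.7.
From dR/dt = 0: 0.67(1 - R*/1150) = 0.00562·29.7, giving R* = 1150·(1 - 0.249) = 863.
From dC/dt = 0: 0.00198·863 - 0.559 = 0.0242P*, so P* = 1.15/0.0242 = 47.5.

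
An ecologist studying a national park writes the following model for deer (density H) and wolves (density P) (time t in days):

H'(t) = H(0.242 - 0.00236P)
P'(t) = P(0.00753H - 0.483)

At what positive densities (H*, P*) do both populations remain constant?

H* ≈ 64.1, P* ≈ 103

Set dP/dt = 0 with P > 0: 0.00753H - 0.483 = 0, so H* = 0.483/0.00753 = 64.1.
Set dH/dt = 0 with H > 0: 0.242 - 0.00236P = 0, so P* = 0.242/0.00236 = 103.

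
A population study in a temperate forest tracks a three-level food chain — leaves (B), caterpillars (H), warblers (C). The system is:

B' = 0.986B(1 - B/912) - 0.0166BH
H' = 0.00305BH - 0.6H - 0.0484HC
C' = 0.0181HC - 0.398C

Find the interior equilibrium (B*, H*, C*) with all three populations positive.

B* ≈ 574, H* ≈ 22, C* ≈ 23.8

From dC/dt = 0: 0.0181H* = 0.398, so H* = 22.
From dB/dt = 0: 0.986(1 - B*/912) = 0.0166·22, giving B* = 912·(1 - 0.37) = 574.
From dH/dt = 0: 0.00305·574 - 0.6 = 0.0484C*, so C* = 1.15/0.0484 = 23.8.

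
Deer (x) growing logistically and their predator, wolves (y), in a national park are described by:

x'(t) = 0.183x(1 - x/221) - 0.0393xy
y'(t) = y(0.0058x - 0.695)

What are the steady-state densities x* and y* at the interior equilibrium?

x* ≈ 120, y* ≈ 2.13

From dy/dt = 0 with y > 0: 0.0058x* = 0.695, so x* = 120.
Substitute into dx/dt = 0: 0.183(1 - 120/221) = 0.0393y*.
The bracket is 0.458, giving y* = 0.0838/0.0393 = 2.13.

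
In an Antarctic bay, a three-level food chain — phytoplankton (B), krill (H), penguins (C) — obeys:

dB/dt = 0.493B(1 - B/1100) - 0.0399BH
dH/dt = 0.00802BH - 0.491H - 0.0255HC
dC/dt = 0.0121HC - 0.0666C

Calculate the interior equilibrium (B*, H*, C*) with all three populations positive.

B* ≈ 610, H* ≈ 5.5, C* ≈ 173

From dC/dt = 0: 0.0121H* = 0.0666, so H* = 5.5.
From dB/dt = 0: 0.493(1 - B*/1100) = 0.0399·5.5, giving B* = 1100·(1 - 0.445) = 610.
From dH/dt = 0: 0.00802·610 - 0.491 = 0.0255C*, so C* = 4.4/0.0255 = 173.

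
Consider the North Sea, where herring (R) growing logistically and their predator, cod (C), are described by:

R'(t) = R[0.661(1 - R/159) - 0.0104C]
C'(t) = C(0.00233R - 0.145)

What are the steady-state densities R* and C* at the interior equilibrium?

From dC/dt = 0 with C > 0: 0.00233R* = 0.145, so R* = 62.2.
Substitute into dR/dt = 0: 0.661(1 - 62.2/159) = 0.0104C*.
The bracket is 0.609, giving C* = 0.402/0.0104 = 38.7.

R* ≈ 62.2, C* ≈ 38.7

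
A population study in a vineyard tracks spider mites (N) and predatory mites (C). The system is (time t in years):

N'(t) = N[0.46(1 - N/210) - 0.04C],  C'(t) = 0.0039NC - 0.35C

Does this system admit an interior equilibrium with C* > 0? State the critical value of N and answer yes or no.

Threshold N = 89.7; K > 89.7, so yes, the predator persists.

The predator equation gives dC/dt > 0 only when N > 0.35/0.0039 = 89.7.
Without the predator, N → K = 210. Since 210 > 89.7, the predator can invade and persist.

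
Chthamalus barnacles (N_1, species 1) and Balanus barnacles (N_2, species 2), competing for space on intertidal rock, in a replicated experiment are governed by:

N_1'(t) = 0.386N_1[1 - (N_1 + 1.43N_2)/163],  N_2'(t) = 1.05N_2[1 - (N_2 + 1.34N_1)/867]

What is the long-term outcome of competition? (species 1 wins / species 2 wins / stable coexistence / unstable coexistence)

Compare the nullcline intercepts: K1/α12 = 163/1.43 = 114 < K2 = 867; K2/α21 = 867/1.34 = 647 > K1 = 163.
Since the inequalities point opposite ways, species 2 can invade but species 1 cannot.

species 2 excludes species 1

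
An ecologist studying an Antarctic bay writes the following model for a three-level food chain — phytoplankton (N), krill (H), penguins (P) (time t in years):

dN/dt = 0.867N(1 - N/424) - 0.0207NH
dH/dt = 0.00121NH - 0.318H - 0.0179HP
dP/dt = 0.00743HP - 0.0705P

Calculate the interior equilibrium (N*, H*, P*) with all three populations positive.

From dP/dt = 0: 0.00743H* = 0.0705, so H* = 9.49.
From dN/dt = 0: 0.867(1 - N*/424) = 0.0207·9.49, giving N* = 424·(1 - 0.227) = 328.
From dH/dt = 0: 0.00121·328 - 0.318 = 0.0179P*, so P* = 0.0788/0.0179 = 4.4.

N* ≈ 328, H* ≈ 9.49, P* ≈ 4.4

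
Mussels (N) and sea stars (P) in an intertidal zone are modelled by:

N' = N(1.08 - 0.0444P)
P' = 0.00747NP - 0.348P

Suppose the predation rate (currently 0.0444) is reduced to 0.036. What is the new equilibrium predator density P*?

At the interior fixed point, setting dN/dt = 0 with N > 0 fixes P* = (prey growth rate)/(NP coefficient) — independent of the other coefficients.
With the change, P* = 1.08/0.036 = 30; it rises from 24.3.

P* ≈ 30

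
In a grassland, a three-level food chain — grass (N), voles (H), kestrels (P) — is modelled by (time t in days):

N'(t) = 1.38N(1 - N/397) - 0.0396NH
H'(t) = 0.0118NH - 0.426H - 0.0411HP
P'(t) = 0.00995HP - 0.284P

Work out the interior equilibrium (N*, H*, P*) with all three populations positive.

N* ≈ 71.8, H* ≈ 28.5, P* ≈ 10.3

From dP/dt = 0: 0.00995H* = 0.284, so H* = 28.5.
From dN/dt = 0: 1.38(1 - N*/397) = 0.0396·28.5, giving N* = 397·(1 - 0.819) = 71.8.
From dH/dt = 0: 0.0118·71.8 - 0.426 = 0.0411P*, so P* = 0.422/0.0411 = 10.3.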